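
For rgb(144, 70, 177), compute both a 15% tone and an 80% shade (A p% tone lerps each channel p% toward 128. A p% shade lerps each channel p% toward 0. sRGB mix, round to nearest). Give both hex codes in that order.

#8E4FAA, #1D0E23

15% tone:
  R: 144 + 0.15×(128−144) = 144 − 2.4 = 141.6 → 142
  G: 70 + 8.7 = 78.7 → 79
  B: 177 + 0.15×(128−177) = 177 − 7.35 = 169.65 → 170
  → #8E4FAA
80% shade:
  R: 144 + 0.8×(0−144) = 144 − 115.2 = 28.8 → 29
  G: 70 + 0.8×(0−70) = 70 − 56 = 14 → 14
  B: 177 + 0.8×(0−177) = 177 − 141.6 = 35.4 → 35
  → #1D0E23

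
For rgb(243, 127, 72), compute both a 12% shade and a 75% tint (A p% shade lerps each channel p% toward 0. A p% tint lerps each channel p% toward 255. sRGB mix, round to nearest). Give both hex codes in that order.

12% shade:
  R: 243 − 29.16 = 213.84 → 214
  G: 127 − 15.24 = 111.76 → 112
  B: 72 + 0.12×(0−72) = 72 − 8.64 = 63.36 → 63
  → #D6703F
75% tint:
  R: 243 + 9 = 252 → 252
  G: 127 + 96 = 223 → 223
  B: 72 + 0.75×(255−72) = 72 + 137.25 = 209.25 → 209
  → #FCDFD1

#D6703F, #FCDFD1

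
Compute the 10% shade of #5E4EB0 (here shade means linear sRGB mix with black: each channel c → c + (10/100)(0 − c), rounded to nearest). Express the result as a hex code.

#5E4EB0 is rgb(94, 78, 176).
Per channel, c → c + 0.1(0 − c):
  R: 94 − 9.4 = 84.6 → 85
  G: 78 + 0.1×(0−78) = 78 − 7.8 = 70.2 → 70
  B: 176 − 17.6 = 158.4 → 158
rgb(85, 70, 158) = #55469E.

#55469E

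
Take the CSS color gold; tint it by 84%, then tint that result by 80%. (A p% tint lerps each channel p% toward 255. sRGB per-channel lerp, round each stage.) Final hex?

#fffef7

CSS gold is rgb(255, 215, 0).
Per channel, c → c + 0.84(255 − c):
  R: 255 + 0.84×(255−255) = 255 + 0 = 255 → 255
  G: 215 + 33.6 = 248.6 → 249
  B: 0 + 0.84×(255−0) = 0 + 214.2 = 214.2 → 214
After the tint: rgb(255, 249, 214) = #fff9d6.
An 80% tint moves each channel 80% toward 255:
  R: 255 + 0.8×(255−255) = 255 + 0 = 255 → 255
  G: 249 + 0.8×(255−249) = 249 + 4.8 = 253.8 → 254
  B: 214 + 0.8×(255−214) = 214 + 32.8 = 246.8 → 247
rgb(255, 254, 247) = #fffef7.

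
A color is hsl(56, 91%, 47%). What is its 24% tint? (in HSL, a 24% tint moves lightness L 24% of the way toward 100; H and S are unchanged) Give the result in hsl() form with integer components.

L moves 24% from 47 toward 100: 47 + 12.72 = 59.72 → 60.
H and S are unchanged.

hsl(56, 91%, 60%)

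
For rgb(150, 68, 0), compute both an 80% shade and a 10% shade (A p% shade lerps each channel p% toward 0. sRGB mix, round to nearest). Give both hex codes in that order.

#1e0e00, #873d00

80% shade:
  R: 150 + 0.8×(0−150) = 150 − 120 = 30 → 30
  G: 68 + 0.8×(0−68) = 68 − 54.4 = 13.6 → 14
  B: 0 + 0.8×(0−0) = 0 + 0 = 0 → 0
  → #1e0e00
10% shade:
  R: 150 − 15 = 135 → 135
  G: 68 − 6.8 = 61.2 → 61
  B: 0 + 0 = 0 → 0
  → #873d00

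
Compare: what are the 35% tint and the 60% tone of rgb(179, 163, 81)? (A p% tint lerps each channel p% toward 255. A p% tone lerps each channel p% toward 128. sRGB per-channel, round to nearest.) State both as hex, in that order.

#CEC38E, #948E6D

35% tint:
  R: 179 + 26.6 = 205.6 → 206
  G: 163 + 32.2 = 195.2 → 195
  B: 81 + 0.35×(255−81) = 81 + 60.9 = 141.9 → 142
  → #CEC38E
60% tone:
  R: 179 + 0.6×(128−179) = 179 − 30.6 = 148.4 → 148
  G: 163 + 0.6×(128−163) = 163 − 21 = 142 → 142
  B: 81 + 0.6×(128−81) = 81 + 28.2 = 109.2 → 109
  → #948E6D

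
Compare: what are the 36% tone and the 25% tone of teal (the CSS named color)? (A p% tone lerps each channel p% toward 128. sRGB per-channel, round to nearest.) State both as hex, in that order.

#2E8080, #208080

CSS teal is rgb(0, 128, 128).
36% tone:
  R: 0 + 46.08 = 46.08 → 46
  G: 128 + 0 = 128 → 128
  B: 128 + 0.36×(128−128) = 128 + 0 = 128 → 128
  → #2E8080
25% tone:
  R: 0 + 0.25×(128−0) = 0 + 32 = 32 → 32
  G: 128 + 0 = 128 → 128
  B: 128 + 0.25×(128−128) = 128 + 0 = 128 → 128
  → #208080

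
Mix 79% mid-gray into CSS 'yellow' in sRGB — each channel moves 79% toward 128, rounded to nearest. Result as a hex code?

CSS yellow is rgb(255, 255, 0).
Per channel, c → c + 0.79(128 − c):
  R: 255 + 0.79×(128−255) = 255 − 100.33 = 154.67 → 155
  G: 255 + 0.79×(128−255) = 255 − 100.33 = 154.67 → 155
  B: 0 + 0.79×(128−0) = 0 + 101.12 = 101.12 → 101
rgb(155, 155, 101) = #9b9b65.

#9b9b65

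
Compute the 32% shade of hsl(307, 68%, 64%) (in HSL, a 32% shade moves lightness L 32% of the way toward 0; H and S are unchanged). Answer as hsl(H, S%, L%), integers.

hsl(307, 68%, 44%)

L moves 32% from 64 toward 0: 64 − 20.48 = 43.52 → 44.
H and S are unchanged.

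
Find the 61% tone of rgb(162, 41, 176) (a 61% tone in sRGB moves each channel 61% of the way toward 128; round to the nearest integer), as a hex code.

#8D5E93

Per channel, c → c + 0.61(128 − c):
  R: 162 − 20.74 = 141.26 → 141
  G: 41 + 0.61×(128−41) = 41 + 53.07 = 94.07 → 94
  B: 176 − 29.28 = 146.72 → 147
rgb(141, 94, 147) = #8D5E93.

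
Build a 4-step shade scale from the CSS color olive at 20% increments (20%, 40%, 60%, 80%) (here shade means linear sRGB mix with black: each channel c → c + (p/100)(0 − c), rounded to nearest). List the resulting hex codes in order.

#666600, #4d4d00, #333300, #1a1a00

CSS olive is rgb(128, 128, 0).
20%: (128 − 25.6 = 102.4→102, 128 − 25.6 = 102.4→102, 0→0) → #666600
40%: (128 − 51.2 = 76.8→77, 128 − 51.2 = 76.8→77, 0→0) → #4d4d00
60%: (128 − 76.8 = 51.2→51, 128 − 76.8 = 51.2→51, 0→0) → #333300
80%: (128 − 102.4 = 25.6→26, 128 − 102.4 = 25.6→26, 0→0) → #1a1a00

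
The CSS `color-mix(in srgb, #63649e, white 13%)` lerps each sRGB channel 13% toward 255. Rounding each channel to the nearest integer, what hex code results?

#7778ab

#63649e is rgb(99, 100, 158).
Lerp each channel 13% toward 255:
  R: 99 + 20.28 = 119.28 → 119
  G: 100 + 0.13×(255−100) = 100 + 20.15 = 120.15 → 120
  B: 158 + 12.61 = 170.61 → 171
rgb(119, 120, 171) = #7778ab.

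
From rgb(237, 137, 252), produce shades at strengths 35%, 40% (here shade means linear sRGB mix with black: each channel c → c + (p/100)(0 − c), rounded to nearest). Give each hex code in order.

#9a59a4, #8e5297

35%: (237 − 82.95 = 154.05→154, 137 − 47.95 = 89.05→89, 252 − 88.2 = 163.8→164) → #9a59a4
40%: (237 − 94.8 = 142.2→142, 137 − 54.8 = 82.2→82, 252 − 100.8 = 151.2→151) → #8e5297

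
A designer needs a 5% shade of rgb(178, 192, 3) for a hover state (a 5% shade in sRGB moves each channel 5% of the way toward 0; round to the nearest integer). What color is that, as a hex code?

#A9B603

Lerp each channel 5% toward 0:
  R: 178 − 8.9 = 169.1 → 169
  G: 192 + 0.05×(0−192) = 192 − 9.6 = 182.4 → 182
  B: 3 − 0.15 = 2.85 → 3
rgb(169, 182, 3) = #A9B603.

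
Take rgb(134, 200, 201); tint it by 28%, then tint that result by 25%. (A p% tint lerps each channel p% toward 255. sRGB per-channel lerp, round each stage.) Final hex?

A 28% tint moves each channel 28% toward 255:
  R: 134 + 33.88 = 167.88 → 168
  G: 200 + 0.28×(255−200) = 200 + 15.4 = 215.4 → 215
  B: 201 + 15.12 = 216.12 → 216
After the tint: rgb(168, 215, 216) = #a8d7d8.
Per channel, c → c + 0.25(255 − c):
  R: 168 + 21.75 = 189.75 → 190
  G: 215 + 0.25×(255−215) = 215 + 10 = 225 → 225
  B: 216 + 0.25×(255−216) = 216 + 9.75 = 225.75 → 226
rgb(190, 225, 226) = #bee1e2.

#bee1e2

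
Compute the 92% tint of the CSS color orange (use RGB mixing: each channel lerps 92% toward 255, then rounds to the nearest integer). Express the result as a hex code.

CSS orange is rgb(255, 165, 0).
A 92% tint moves each channel 92% toward 255:
  R: 255 + 0.92×(255−255) = 255 + 0 = 255 → 255
  G: 165 + 82.8 = 247.8 → 248
  B: 0 + 0.92×(255−0) = 0 + 234.6 = 234.6 → 235
rgb(255, 248, 235) = #FFF8EB.

#FFF8EB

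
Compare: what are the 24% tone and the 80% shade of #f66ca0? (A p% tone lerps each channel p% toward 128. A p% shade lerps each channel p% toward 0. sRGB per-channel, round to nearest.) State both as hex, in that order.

#f66ca0 is rgb(246, 108, 160).
24% tone:
  R: 246 + 0.24×(128−246) = 246 − 28.32 = 217.68 → 218
  G: 108 + 0.24×(128−108) = 108 + 4.8 = 112.8 → 113
  B: 160 + 0.24×(128−160) = 160 − 7.68 = 152.32 → 152
  → #da7198
80% shade:
  R: 246 + 0.8×(0−246) = 246 − 196.8 = 49.2 → 49
  G: 108 + 0.8×(0−108) = 108 − 86.4 = 21.6 → 22
  B: 160 − 128 = 32 → 32
  → #311620

#da7198, #311620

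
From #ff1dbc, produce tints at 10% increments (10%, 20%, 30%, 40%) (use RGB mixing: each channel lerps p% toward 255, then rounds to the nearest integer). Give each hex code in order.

#ff1dbc is rgb(255, 29, 188).
10%: (255→255, 29 + 22.6 = 51.6→52, 188 + 6.7 = 194.7→195) → #ff34c3
20%: (255→255, 29 + 45.2 = 74.2→74, 188 + 13.4 = 201.4→201) → #ff4ac9
30%: (255→255, 29 + 67.8 = 96.8→97, 188 + 20.1 = 208.1→208) → #ff61d0
40%: (255→255, 29 + 90.4 = 119.4→119, 188 + 26.8 = 214.8→215) → #ff77d7

#ff34c3, #ff4ac9, #ff61d0, #ff77d7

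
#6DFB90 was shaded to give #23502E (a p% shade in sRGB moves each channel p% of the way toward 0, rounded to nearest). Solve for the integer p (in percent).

#6DFB90 is rgb(109, 251, 144); #23502E is rgb(35, 80, 46).
On the G channel (widest range): 80 ≈ 251 + (p/100)(0 − 251), so p ≈ 100×(80 − 251)/(0 − 251) = -17100/-251 = 68.13.
p = 68 reproduces all three channels after rounding.

68%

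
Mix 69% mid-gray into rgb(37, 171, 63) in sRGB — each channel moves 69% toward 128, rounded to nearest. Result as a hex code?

Per channel, c → c + 0.69(128 − c):
  R: 37 + 62.79 = 99.79 → 100
  G: 171 − 29.67 = 141.33 → 141
  B: 63 + 44.85 = 107.85 → 108
rgb(100, 141, 108) = #648d6c.

#648d6c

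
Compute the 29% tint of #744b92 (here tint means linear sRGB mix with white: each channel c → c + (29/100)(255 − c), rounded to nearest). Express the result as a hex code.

#744b92 is rgb(116, 75, 146).
Lerp each channel 29% toward 255:
  R: 116 + 0.29×(255−116) = 116 + 40.31 = 156.31 → 156
  G: 75 + 0.29×(255−75) = 75 + 52.2 = 127.2 → 127
  B: 146 + 0.29×(255−146) = 146 + 31.61 = 177.61 → 178
rgb(156, 127, 178) = #9c7fb2.

#9c7fb2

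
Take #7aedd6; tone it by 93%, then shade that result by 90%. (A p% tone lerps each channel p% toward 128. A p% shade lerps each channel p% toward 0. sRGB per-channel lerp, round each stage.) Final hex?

#7aedd6 is rgb(122, 237, 214).
Lerp each channel 93% toward 128:
  R: 122 + 0.93×(128−122) = 122 + 5.58 = 127.58 → 128
  G: 237 − 101.37 = 135.63 → 136
  B: 214 − 79.98 = 134.02 → 134
After the tone: rgb(128, 136, 134) = #808886.
Per channel, c → c + 0.9(0 − c):
  R: 128 + 0.9×(0−128) = 128 − 115.2 = 12.8 → 13
  G: 136 − 122.4 = 13.6 → 14
  B: 134 + 0.9×(0−134) = 134 − 120.6 = 13.4 → 13
rgb(13, 14, 13) = #0d0e0d.

#0d0e0d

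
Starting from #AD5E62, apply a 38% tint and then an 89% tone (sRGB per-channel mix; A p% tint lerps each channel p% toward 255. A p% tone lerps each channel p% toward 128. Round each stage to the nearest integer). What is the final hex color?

#888383

#AD5E62 is rgb(173, 94, 98).
Lerp each channel 38% toward 255:
  R: 173 + 0.38×(255−173) = 173 + 31.16 = 204.16 → 204
  G: 94 + 61.18 = 155.18 → 155
  B: 98 + 0.38×(255−98) = 98 + 59.66 = 157.66 → 158
After the tint: rgb(204, 155, 158) = #CC9B9E.
Per channel, c → c + 0.89(128 − c):
  R: 204 + 0.89×(128−204) = 204 − 67.64 = 136.36 → 136
  G: 155 + 0.89×(128−155) = 155 − 24.03 = 130.97 → 131
  B: 158 + 0.89×(128−158) = 158 − 26.7 = 131.3 → 131
rgb(136, 131, 131) = #888383.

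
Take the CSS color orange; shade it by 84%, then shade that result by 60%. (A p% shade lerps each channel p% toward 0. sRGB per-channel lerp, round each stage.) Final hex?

CSS orange is rgb(255, 165, 0).
Lerp each channel 84% toward 0:
  R: 255 − 214.2 = 40.8 → 41
  G: 165 + 0.84×(0−165) = 165 − 138.6 = 26.4 → 26
  B: 0 + 0.84×(0−0) = 0 + 0 = 0 → 0
After the shade: rgb(41, 26, 0) = #291A00.
A 60% shade moves each channel 60% toward 0:
  R: 41 + 0.6×(0−41) = 41 − 24.6 = 16.4 → 16
  G: 26 + 0.6×(0−26) = 26 − 15.6 = 10.4 → 10
  B: 0 + 0 = 0 → 0
rgb(16, 10, 0) = #100A00.

#100A00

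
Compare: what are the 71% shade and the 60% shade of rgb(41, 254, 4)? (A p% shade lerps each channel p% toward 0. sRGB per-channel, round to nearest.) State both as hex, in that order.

71% shade:
  R: 41 + 0.71×(0−41) = 41 − 29.11 = 11.89 → 12
  G: 254 + 0.71×(0−254) = 254 − 180.34 = 73.66 → 74
  B: 4 + 0.71×(0−4) = 4 − 2.84 = 1.16 → 1
  → #0C4A01
60% shade:
  R: 41 − 24.6 = 16.4 → 16
  G: 254 + 0.6×(0−254) = 254 − 152.4 = 101.6 → 102
  B: 4 − 2.4 = 1.6 → 2
  → #106602

#0C4A01, #106602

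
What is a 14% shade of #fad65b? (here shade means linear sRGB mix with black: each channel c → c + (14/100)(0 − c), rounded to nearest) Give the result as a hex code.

#d7b84e

#fad65b is rgb(250, 214, 91).
Lerp each channel 14% toward 0:
  R: 250 − 35 = 215 → 215
  G: 214 − 29.96 = 184.04 → 184
  B: 91 − 12.74 = 78.26 → 78
rgb(215, 184, 78) = #d7b84e.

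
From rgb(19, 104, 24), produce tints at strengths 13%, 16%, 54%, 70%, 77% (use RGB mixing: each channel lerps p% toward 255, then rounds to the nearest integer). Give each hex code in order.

#327c36, #39803d, #92ba95, #b8d2ba, #c9dcca

13%: (19 + 30.68 = 49.68→50, 104 + 19.63 = 123.63→124, 24 + 30.03 = 54.03→54) → #327c36
16%: (19 + 37.76 = 56.76→57, 104 + 24.16 = 128.16→128, 24 + 36.96 = 60.96→61) → #39803d
54%: (19 + 127.44 = 146.44→146, 104 + 81.54 = 185.54→186, 24 + 124.74 = 148.74→149) → #92ba95
70%: (19 + 165.2 = 184.2→184, 104 + 105.7 = 209.7→210, 24 + 161.7 = 185.7→186) → #b8d2ba
77%: (19 + 181.72 = 200.72→201, 104 + 116.27 = 220.27→220, 24 + 177.87 = 201.87→202) → #c9dcca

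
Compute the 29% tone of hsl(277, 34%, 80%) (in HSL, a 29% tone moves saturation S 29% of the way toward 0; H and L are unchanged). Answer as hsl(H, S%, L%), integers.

S moves 29% from 34 toward 0: 34 − 9.86 = 24.14 → 24.
H and L are unchanged.

hsl(277, 24%, 80%)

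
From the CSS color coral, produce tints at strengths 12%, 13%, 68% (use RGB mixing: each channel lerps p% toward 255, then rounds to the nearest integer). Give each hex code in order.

#FF8E65, #FF9067, #FFD6C7

CSS coral is rgb(255, 127, 80).
12%: (255→255, 127 + 15.36 = 142.36→142, 80 + 21 = 101→101) → #FF8E65
13%: (255→255, 127 + 16.64 = 143.64→144, 80 + 22.75 = 102.75→103) → #FF9067
68%: (255→255, 127 + 87.04 = 214.04→214, 80 + 119 = 199→199) → #FFD6C7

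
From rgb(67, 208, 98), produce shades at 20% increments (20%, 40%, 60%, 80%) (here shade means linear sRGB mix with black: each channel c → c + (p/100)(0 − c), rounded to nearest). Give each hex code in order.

#36a64e, #287d3b, #1b5327, #0d2a14

20%: (67 − 13.4 = 53.6→54, 208 − 41.6 = 166.4→166, 98 − 19.6 = 78.4→78) → #36a64e
40%: (67 − 26.8 = 40.2→40, 208 − 83.2 = 124.8→125, 98 − 39.2 = 58.8→59) → #287d3b
60%: (67 − 40.2 = 26.8→27, 208 − 124.8 = 83.2→83, 98 − 58.8 = 39.2→39) → #1b5327
80%: (67 − 53.6 = 13.4→13, 208 − 166.4 = 41.6→42, 98 − 78.4 = 19.6→20) → #0d2a14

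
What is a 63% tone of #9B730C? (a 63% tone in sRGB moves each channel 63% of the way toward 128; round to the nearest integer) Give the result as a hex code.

#9B730C is rgb(155, 115, 12).
Per channel, c → c + 0.63(128 − c):
  R: 155 + 0.63×(128−155) = 155 − 17.01 = 137.99 → 138
  G: 115 + 0.63×(128−115) = 115 + 8.19 = 123.19 → 123
  B: 12 + 73.08 = 85.08 → 85
rgb(138, 123, 85) = #8A7B55.

#8A7B55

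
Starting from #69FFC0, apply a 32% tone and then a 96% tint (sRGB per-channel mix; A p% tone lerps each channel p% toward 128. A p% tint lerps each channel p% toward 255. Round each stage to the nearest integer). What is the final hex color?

#F9FDFC

#69FFC0 is rgb(105, 255, 192).
A 32% tone moves each channel 32% toward 128:
  R: 105 + 7.36 = 112.36 → 112
  G: 255 + 0.32×(128−255) = 255 − 40.64 = 214.36 → 214
  B: 192 + 0.32×(128−192) = 192 − 20.48 = 171.52 → 172
After the tone: rgb(112, 214, 172) = #70D6AC.
Per channel, c → c + 0.96(255 − c):
  R: 112 + 137.28 = 249.28 → 249
  G: 214 + 39.36 = 253.36 → 253
  B: 172 + 79.68 = 251.68 → 252
rgb(249, 253, 252) = #F9FDFC.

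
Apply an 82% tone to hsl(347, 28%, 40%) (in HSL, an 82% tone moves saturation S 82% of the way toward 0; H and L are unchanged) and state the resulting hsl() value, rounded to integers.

S moves 82% from 28 toward 0: 28 − 22.96 = 5.04 → 5.
H and L are unchanged.

hsl(347, 5%, 40%)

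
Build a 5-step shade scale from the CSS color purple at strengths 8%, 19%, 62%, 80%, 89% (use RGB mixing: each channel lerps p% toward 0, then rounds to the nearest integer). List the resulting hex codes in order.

#760076, #680068, #310031, #1A001A, #0E000E

CSS purple is rgb(128, 0, 128).
8%: (128 − 10.24 = 117.76→118, 0→0, 128 − 10.24 = 117.76→118) → #760076
19%: (128 − 24.32 = 103.68→104, 0→0, 128 − 24.32 = 103.68→104) → #680068
62%: (128 − 79.36 = 48.64→49, 0→0, 128 − 79.36 = 48.64→49) → #310031
80%: (128 − 102.4 = 25.6→26, 0→0, 128 − 102.4 = 25.6→26) → #1A001A
89%: (128 − 113.92 = 14.08→14, 0→0, 128 − 113.92 = 14.08→14) → #0E000E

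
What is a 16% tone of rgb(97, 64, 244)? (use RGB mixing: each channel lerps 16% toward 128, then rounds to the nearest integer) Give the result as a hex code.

A 16% tone moves each channel 16% toward 128:
  R: 97 + 0.16×(128−97) = 97 + 4.96 = 101.96 → 102
  G: 64 + 10.24 = 74.24 → 74
  B: 244 − 18.56 = 225.44 → 225
rgb(102, 74, 225) = #664ae1.

#664ae1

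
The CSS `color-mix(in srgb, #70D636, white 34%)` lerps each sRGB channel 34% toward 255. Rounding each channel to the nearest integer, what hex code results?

#A1E47A

#70D636 is rgb(112, 214, 54).
Lerp each channel 34% toward 255:
  R: 112 + 48.62 = 160.62 → 161
  G: 214 + 0.34×(255−214) = 214 + 13.94 = 227.94 → 228
  B: 54 + 0.34×(255−54) = 54 + 68.34 = 122.34 → 122
rgb(161, 228, 122) = #A1E47A.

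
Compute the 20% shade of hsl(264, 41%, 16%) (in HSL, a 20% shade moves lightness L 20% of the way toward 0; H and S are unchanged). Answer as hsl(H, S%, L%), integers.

L moves 20% from 16 toward 0: 16 − 3.2 = 12.8 → 13.
H and S are unchanged.

hsl(264, 41%, 13%)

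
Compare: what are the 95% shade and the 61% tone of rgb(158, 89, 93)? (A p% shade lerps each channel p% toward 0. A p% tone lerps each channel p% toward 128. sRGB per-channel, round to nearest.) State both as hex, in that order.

#080405, #8C7172

95% shade:
  R: 158 + 0.95×(0−158) = 158 − 150.1 = 7.9 → 8
  G: 89 + 0.95×(0−89) = 89 − 84.55 = 4.45 → 4
  B: 93 + 0.95×(0−93) = 93 − 88.35 = 4.65 → 5
  → #080405
61% tone:
  R: 158 + 0.61×(128−158) = 158 − 18.3 = 139.7 → 140
  G: 89 + 23.79 = 112.79 → 113
  B: 93 + 21.35 = 114.35 → 114
  → #8C7172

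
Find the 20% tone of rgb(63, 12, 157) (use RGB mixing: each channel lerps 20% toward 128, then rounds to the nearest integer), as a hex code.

Per channel, c → c + 0.2(128 − c):
  R: 63 + 0.2×(128−63) = 63 + 13 = 76 → 76
  G: 12 + 23.2 = 35.2 → 35
  B: 157 + 0.2×(128−157) = 157 − 5.8 = 151.2 → 151
rgb(76, 35, 151) = #4C2397.

#4C2397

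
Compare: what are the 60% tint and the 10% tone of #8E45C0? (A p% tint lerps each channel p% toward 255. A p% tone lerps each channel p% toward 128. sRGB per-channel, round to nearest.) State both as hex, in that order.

#8E45C0 is rgb(142, 69, 192).
60% tint:
  R: 142 + 0.6×(255−142) = 142 + 67.8 = 209.8 → 210
  G: 69 + 0.6×(255−69) = 69 + 111.6 = 180.6 → 181
  B: 192 + 0.6×(255−192) = 192 + 37.8 = 229.8 → 230
  → #D2B5E6
10% tone:
  R: 142 − 1.4 = 140.6 → 141
  G: 69 + 0.1×(128−69) = 69 + 5.9 = 74.9 → 75
  B: 192 + 0.1×(128−192) = 192 − 6.4 = 185.6 → 186
  → #8D4BBA

#D2B5E6, #8D4BBA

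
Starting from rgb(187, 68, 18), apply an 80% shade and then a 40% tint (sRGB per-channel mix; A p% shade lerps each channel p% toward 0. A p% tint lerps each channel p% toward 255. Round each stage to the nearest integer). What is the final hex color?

Per channel, c → c + 0.8(0 − c):
  R: 187 − 149.6 = 37.4 → 37
  G: 68 + 0.8×(0−68) = 68 − 54.4 = 13.6 → 14
  B: 18 + 0.8×(0−18) = 18 − 14.4 = 3.6 → 4
After the shade: rgb(37, 14, 4) = #250E04.
Per channel, c → c + 0.4(255 − c):
  R: 37 + 87.2 = 124.2 → 124
  G: 14 + 96.4 = 110.4 → 110
  B: 4 + 100.4 = 104.4 → 104
rgb(124, 110, 104) = #7C6E68.

#7C6E68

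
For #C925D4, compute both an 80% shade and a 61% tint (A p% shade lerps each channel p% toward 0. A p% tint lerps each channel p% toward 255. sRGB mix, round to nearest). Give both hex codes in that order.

#28072A, #EAAAEE

#C925D4 is rgb(201, 37, 212).
80% shade:
  R: 201 + 0.8×(0−201) = 201 − 160.8 = 40.2 → 40
  G: 37 + 0.8×(0−37) = 37 − 29.6 = 7.4 → 7
  B: 212 + 0.8×(0−212) = 212 − 169.6 = 42.4 → 42
  → #28072A
61% tint:
  R: 201 + 0.61×(255−201) = 201 + 32.94 = 233.94 → 234
  G: 37 + 0.61×(255−37) = 37 + 132.98 = 169.98 → 170
  B: 212 + 26.23 = 238.23 → 238
  → #EAAAEE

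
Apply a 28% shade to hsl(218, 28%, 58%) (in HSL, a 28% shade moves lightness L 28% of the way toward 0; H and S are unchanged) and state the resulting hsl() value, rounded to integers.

L moves 28% from 58 toward 0: 58 − 16.24 = 41.76 → 42.
H and S are unchanged.

hsl(218, 28%, 42%)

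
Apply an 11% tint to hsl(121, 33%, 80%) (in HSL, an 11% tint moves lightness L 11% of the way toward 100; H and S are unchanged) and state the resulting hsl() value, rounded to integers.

L moves 11% from 80 toward 100: 80 + 2.2 = 82.2 → 82.
H and S are unchanged.

hsl(121, 33%, 82%)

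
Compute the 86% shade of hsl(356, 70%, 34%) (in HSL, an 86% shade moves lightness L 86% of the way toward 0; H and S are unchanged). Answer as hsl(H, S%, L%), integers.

hsl(356, 70%, 5%)

L moves 86% from 34 toward 0: 34 − 29.24 = 4.76 → 5.
H and S are unchanged.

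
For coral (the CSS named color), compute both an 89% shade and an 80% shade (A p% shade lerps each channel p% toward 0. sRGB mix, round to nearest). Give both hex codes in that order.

#1C0E09, #331910

CSS coral is rgb(255, 127, 80).
89% shade:
  R: 255 − 226.95 = 28.05 → 28
  G: 127 + 0.89×(0−127) = 127 − 113.03 = 13.97 → 14
  B: 80 − 71.2 = 8.8 → 9
  → #1C0E09
80% shade:
  R: 255 + 0.8×(0−255) = 255 − 204 = 51 → 51
  G: 127 + 0.8×(0−127) = 127 − 101.6 = 25.4 → 25
  B: 80 + 0.8×(0−80) = 80 − 64 = 16 → 16
  → #331910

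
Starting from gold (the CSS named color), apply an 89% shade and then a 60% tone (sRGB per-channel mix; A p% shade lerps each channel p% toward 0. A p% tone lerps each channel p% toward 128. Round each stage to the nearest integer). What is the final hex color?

#58564D

CSS gold is rgb(255, 215, 0).
An 89% shade moves each channel 89% toward 0:
  R: 255 + 0.89×(0−255) = 255 − 226.95 = 28.05 → 28
  G: 215 + 0.89×(0−215) = 215 − 191.35 = 23.65 → 24
  B: 0 + 0.89×(0−0) = 0 + 0 = 0 → 0
After the shade: rgb(28, 24, 0) = #1C1800.
Lerp each channel 60% toward 128:
  R: 28 + 0.6×(128−28) = 28 + 60 = 88 → 88
  G: 24 + 0.6×(128−24) = 24 + 62.4 = 86.4 → 86
  B: 0 + 0.6×(128−0) = 0 + 76.8 = 76.8 → 77
rgb(88, 86, 77) = #58564D.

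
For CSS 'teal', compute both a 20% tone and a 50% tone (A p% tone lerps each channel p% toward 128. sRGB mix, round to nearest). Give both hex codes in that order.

#1a8080, #408080

CSS teal is rgb(0, 128, 128).
20% tone:
  R: 0 + 0.2×(128−0) = 0 + 25.6 = 25.6 → 26
  G: 128 + 0.2×(128−128) = 128 + 0 = 128 → 128
  B: 128 + 0.2×(128−128) = 128 + 0 = 128 → 128
  → #1a8080
50% tone:
  R: 0 + 64 = 64 → 64
  G: 128 + 0.5×(128−128) = 128 + 0 = 128 → 128
  B: 128 + 0.5×(128−128) = 128 + 0 = 128 → 128
  → #408080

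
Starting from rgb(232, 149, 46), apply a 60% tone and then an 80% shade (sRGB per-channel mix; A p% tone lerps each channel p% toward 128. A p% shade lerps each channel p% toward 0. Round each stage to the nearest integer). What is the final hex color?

#221b13

A 60% tone moves each channel 60% toward 128:
  R: 232 + 0.6×(128−232) = 232 − 62.4 = 169.6 → 170
  G: 149 + 0.6×(128−149) = 149 − 12.6 = 136.4 → 136
  B: 46 + 49.2 = 95.2 → 95
After the tone: rgb(170, 136, 95) = #aa885f.
Per channel, c → c + 0.8(0 − c):
  R: 170 + 0.8×(0−170) = 170 − 136 = 34 → 34
  G: 136 + 0.8×(0−136) = 136 − 108.8 = 27.2 → 27
  B: 95 + 0.8×(0−95) = 95 − 76 = 19 → 19
rgb(34, 27, 19) = #221b13.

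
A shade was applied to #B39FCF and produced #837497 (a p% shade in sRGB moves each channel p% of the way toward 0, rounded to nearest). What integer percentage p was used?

#B39FCF is rgb(179, 159, 207); #837497 is rgb(131, 116, 151).
On the B channel (widest range): 151 ≈ 207 + (p/100)(0 − 207), so p ≈ 100×(151 − 207)/(0 − 207) = -5600/-207 = 27.05.
p = 27 reproduces all three channels after rounding.

27%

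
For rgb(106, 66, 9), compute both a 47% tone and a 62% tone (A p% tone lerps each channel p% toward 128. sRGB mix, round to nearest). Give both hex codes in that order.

47% tone:
  R: 106 + 0.47×(128−106) = 106 + 10.34 = 116.34 → 116
  G: 66 + 29.14 = 95.14 → 95
  B: 9 + 0.47×(128−9) = 9 + 55.93 = 64.93 → 65
  → #745F41
62% tone:
  R: 106 + 0.62×(128−106) = 106 + 13.64 = 119.64 → 120
  G: 66 + 38.44 = 104.44 → 104
  B: 9 + 0.62×(128−9) = 9 + 73.78 = 82.78 → 83
  → #786853

#745F41, #786853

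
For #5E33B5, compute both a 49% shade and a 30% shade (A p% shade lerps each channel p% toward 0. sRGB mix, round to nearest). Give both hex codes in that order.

#5E33B5 is rgb(94, 51, 181).
49% shade:
  R: 94 − 46.06 = 47.94 → 48
  G: 51 + 0.49×(0−51) = 51 − 24.99 = 26.01 → 26
  B: 181 + 0.49×(0−181) = 181 − 88.69 = 92.31 → 92
  → #301A5C
30% shade:
  R: 94 − 28.2 = 65.8 → 66
  G: 51 − 15.3 = 35.7 → 36
  B: 181 + 0.3×(0−181) = 181 − 54.3 = 126.7 → 127
  → #42247F

#301A5C, #42247F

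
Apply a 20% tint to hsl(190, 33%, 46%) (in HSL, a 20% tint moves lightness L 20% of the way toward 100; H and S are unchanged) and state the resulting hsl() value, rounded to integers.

hsl(190, 33%, 57%)

L moves 20% from 46 toward 100: 46 + 10.8 = 56.8 → 57.
H and S are unchanged.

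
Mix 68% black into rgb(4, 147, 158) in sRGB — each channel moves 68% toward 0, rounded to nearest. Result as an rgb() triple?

rgb(1, 47, 51)

Lerp each channel 68% toward 0:
  R: 4 + 0.68×(0−4) = 4 − 2.72 = 1.28 → 1
  G: 147 − 99.96 = 47.04 → 47
  B: 158 + 0.68×(0−158) = 158 − 107.44 = 50.56 → 51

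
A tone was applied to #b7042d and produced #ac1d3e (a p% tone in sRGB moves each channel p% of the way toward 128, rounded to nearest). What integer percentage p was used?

20%

#b7042d is rgb(183, 4, 45); #ac1d3e is rgb(172, 29, 62).
On the G channel (widest range): 29 ≈ 4 + (p/100)(128 − 4), so p ≈ 100×(29 − 4)/(128 − 4) = 2500/124 = 20.16.
p = 20 reproduces all three channels after rounding.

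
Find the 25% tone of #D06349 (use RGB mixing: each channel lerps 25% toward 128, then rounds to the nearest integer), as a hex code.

#BC6A57

#D06349 is rgb(208, 99, 73).
Per channel, c → c + 0.25(128 − c):
  R: 208 − 20 = 188 → 188
  G: 99 + 7.25 = 106.25 → 106
  B: 73 + 13.75 = 86.75 → 87
rgb(188, 106, 87) = #BC6A57.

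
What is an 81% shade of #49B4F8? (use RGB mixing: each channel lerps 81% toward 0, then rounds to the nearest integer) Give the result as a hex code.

#0E222F

#49B4F8 is rgb(73, 180, 248).
An 81% shade moves each channel 81% toward 0:
  R: 73 − 59.13 = 13.87 → 14
  G: 180 − 145.8 = 34.2 → 34
  B: 248 − 200.88 = 47.12 → 47
rgb(14, 34, 47) = #0E222F.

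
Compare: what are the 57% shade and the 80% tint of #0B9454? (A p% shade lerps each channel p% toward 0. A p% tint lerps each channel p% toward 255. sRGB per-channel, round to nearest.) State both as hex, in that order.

#054024, #CEEADD

#0B9454 is rgb(11, 148, 84).
57% shade:
  R: 11 + 0.57×(0−11) = 11 − 6.27 = 4.73 → 5
  G: 148 + 0.57×(0−148) = 148 − 84.36 = 63.64 → 64
  B: 84 + 0.57×(0−84) = 84 − 47.88 = 36.12 → 36
  → #054024
80% tint:
  R: 11 + 0.8×(255−11) = 11 + 195.2 = 206.2 → 206
  G: 148 + 85.6 = 233.6 → 234
  B: 84 + 0.8×(255−84) = 84 + 136.8 = 220.8 → 221
  → #CEEADD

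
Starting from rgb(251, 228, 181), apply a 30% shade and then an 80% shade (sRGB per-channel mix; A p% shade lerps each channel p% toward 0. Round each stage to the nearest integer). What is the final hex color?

#232019

Lerp each channel 30% toward 0:
  R: 251 + 0.3×(0−251) = 251 − 75.3 = 175.7 → 176
  G: 228 + 0.3×(0−228) = 228 − 68.4 = 159.6 → 160
  B: 181 − 54.3 = 126.7 → 127
After the shade: rgb(176, 160, 127) = #B0A07F.
Lerp each channel 80% toward 0:
  R: 176 + 0.8×(0−176) = 176 − 140.8 = 35.2 → 35
  G: 160 − 128 = 32 → 32
  B: 127 + 0.8×(0−127) = 127 − 101.6 = 25.4 → 25
rgb(35, 32, 25) = #232019.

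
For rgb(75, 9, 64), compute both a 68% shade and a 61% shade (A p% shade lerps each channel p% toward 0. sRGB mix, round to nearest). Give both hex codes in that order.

68% shade:
  R: 75 − 51 = 24 → 24
  G: 9 + 0.68×(0−9) = 9 − 6.12 = 2.88 → 3
  B: 64 − 43.52 = 20.48 → 20
  → #180314
61% shade:
  R: 75 + 0.61×(0−75) = 75 − 45.75 = 29.25 → 29
  G: 9 + 0.61×(0−9) = 9 − 5.49 = 3.51 → 4
  B: 64 + 0.61×(0−64) = 64 − 39.04 = 24.96 → 25
  → #1D0419

#180314, #1D0419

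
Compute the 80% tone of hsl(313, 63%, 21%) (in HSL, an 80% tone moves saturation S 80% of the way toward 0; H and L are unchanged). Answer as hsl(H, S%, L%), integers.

S moves 80% from 63 toward 0: 63 − 50.4 = 12.6 → 13.
H and L are unchanged.

hsl(313, 13%, 21%)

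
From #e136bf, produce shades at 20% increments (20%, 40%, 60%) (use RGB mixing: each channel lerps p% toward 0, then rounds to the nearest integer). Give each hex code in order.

#b42b99, #872073, #5a164c

#e136bf is rgb(225, 54, 191).
20%: (225 − 45 = 180→180, 54 − 10.8 = 43.2→43, 191 − 38.2 = 152.8→153) → #b42b99
40%: (225 − 90 = 135→135, 54 − 21.6 = 32.4→32, 191 − 76.4 = 114.6→115) → #872073
60%: (225 − 135 = 90→90, 54 − 32.4 = 21.6→22, 191 − 114.6 = 76.4→76) → #5a164c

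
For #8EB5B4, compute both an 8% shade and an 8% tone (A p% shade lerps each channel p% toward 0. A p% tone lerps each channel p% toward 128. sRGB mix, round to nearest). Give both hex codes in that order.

#83A7A6, #8DB1B0

#8EB5B4 is rgb(142, 181, 180).
8% shade:
  R: 142 − 11.36 = 130.64 → 131
  G: 181 − 14.48 = 166.52 → 167
  B: 180 + 0.08×(0−180) = 180 − 14.4 = 165.6 → 166
  → #83A7A6
8% tone:
  R: 142 + 0.08×(128−142) = 142 − 1.12 = 140.88 → 141
  G: 181 − 4.24 = 176.76 → 177
  B: 180 + 0.08×(128−180) = 180 − 4.16 = 175.84 → 176
  → #8DB1B0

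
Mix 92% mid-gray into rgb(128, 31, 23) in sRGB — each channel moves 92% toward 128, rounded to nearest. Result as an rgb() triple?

rgb(128, 120, 120)

A 92% tone moves each channel 92% toward 128:
  R: 128 + 0 = 128 → 128
  G: 31 + 0.92×(128−31) = 31 + 89.24 = 120.24 → 120
  B: 23 + 96.6 = 119.6 → 120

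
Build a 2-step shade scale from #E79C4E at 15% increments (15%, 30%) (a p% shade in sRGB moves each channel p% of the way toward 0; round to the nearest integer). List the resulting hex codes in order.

#C48542, #A26D37

#E79C4E is rgb(231, 156, 78).
15%: (231 − 34.65 = 196.35→196, 156 − 23.4 = 132.6→133, 78 − 11.7 = 66.3→66) → #C48542
30%: (231 − 69.3 = 161.7→162, 156 − 46.8 = 109.2→109, 78 − 23.4 = 54.6→55) → #A26D37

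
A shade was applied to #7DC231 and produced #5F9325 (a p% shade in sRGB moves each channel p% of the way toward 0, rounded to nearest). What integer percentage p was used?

#7DC231 is rgb(125, 194, 49); #5F9325 is rgb(95, 147, 37).
On the G channel (widest range): 147 ≈ 194 + (p/100)(0 − 194), so p ≈ 100×(147 − 194)/(0 − 194) = -4700/-194 = 24.23.
p = 24 reproduces all three channels after rounding.

24%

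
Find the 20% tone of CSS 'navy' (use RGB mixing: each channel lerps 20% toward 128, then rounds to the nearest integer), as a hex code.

CSS navy is rgb(0, 0, 128).
A 20% tone moves each channel 20% toward 128:
  R: 0 + 0.2×(128−0) = 0 + 25.6 = 25.6 → 26
  G: 0 + 0.2×(128−0) = 0 + 25.6 = 25.6 → 26
  B: 128 + 0.2×(128−128) = 128 + 0 = 128 → 128
rgb(26, 26, 128) = #1a1a80.

#1a1a80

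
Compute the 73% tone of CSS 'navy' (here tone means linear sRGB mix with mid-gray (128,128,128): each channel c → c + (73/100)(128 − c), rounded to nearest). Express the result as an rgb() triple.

CSS navy is rgb(0, 0, 128).
Per channel, c → c + 0.73(128 − c):
  R: 0 + 0.73×(128−0) = 0 + 93.44 = 93.44 → 93
  G: 0 + 93.44 = 93.44 → 93
  B: 128 + 0.73×(128−128) = 128 + 0 = 128 → 128

rgb(93, 93, 128)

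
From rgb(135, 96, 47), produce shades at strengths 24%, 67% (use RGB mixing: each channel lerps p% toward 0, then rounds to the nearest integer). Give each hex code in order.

24%: (135 − 32.4 = 102.6→103, 96 − 23.04 = 72.96→73, 47 − 11.28 = 35.72→36) → #674924
67%: (135 − 90.45 = 44.55→45, 96 − 64.32 = 31.68→32, 47 − 31.49 = 15.51→16) → #2D2010

#674924, #2D2010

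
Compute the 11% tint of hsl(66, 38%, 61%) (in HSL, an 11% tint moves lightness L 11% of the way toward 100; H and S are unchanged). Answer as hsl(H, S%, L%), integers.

L moves 11% from 61 toward 100: 61 + 4.29 = 65.29 → 65.
H and S are unchanged.

hsl(66, 38%, 65%)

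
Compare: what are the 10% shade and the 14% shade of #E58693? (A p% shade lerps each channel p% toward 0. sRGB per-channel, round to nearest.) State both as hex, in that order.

#CE7984, #C5737E

#E58693 is rgb(229, 134, 147).
10% shade:
  R: 229 − 22.9 = 206.1 → 206
  G: 134 − 13.4 = 120.6 → 121
  B: 147 + 0.1×(0−147) = 147 − 14.7 = 132.3 → 132
  → #CE7984
14% shade:
  R: 229 + 0.14×(0−229) = 229 − 32.06 = 196.94 → 197
  G: 134 + 0.14×(0−134) = 134 − 18.76 = 115.24 → 115
  B: 147 − 20.58 = 126.42 → 126
  → #C5737E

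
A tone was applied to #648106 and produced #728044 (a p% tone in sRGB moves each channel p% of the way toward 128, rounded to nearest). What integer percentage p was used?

#648106 is rgb(100, 129, 6); #728044 is rgb(114, 128, 68).
On the B channel (widest range): 68 ≈ 6 + (p/100)(128 − 6), so p ≈ 100×(68 − 6)/(128 − 6) = 6200/122 = 50.82.
p = 51 reproduces all three channels after rounding.

51%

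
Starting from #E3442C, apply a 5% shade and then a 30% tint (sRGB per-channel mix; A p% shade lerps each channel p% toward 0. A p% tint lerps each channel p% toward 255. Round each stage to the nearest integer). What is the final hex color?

#E3442C is rgb(227, 68, 44).
A 5% shade moves each channel 5% toward 0:
  R: 227 − 11.35 = 215.65 → 216
  G: 68 + 0.05×(0−68) = 68 − 3.4 = 64.6 → 65
  B: 44 − 2.2 = 41.8 → 42
After the shade: rgb(216, 65, 42) = #D8412A.
Lerp each channel 30% toward 255:
  R: 216 + 0.3×(255−216) = 216 + 11.7 = 227.7 → 228
  G: 65 + 57 = 122 → 122
  B: 42 + 0.3×(255−42) = 42 + 63.9 = 105.9 → 106
rgb(228, 122, 106) = #E47A6A.

#E47A6A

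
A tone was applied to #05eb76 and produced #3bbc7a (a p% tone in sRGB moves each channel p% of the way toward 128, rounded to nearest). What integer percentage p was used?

44%

#05eb76 is rgb(5, 235, 118); #3bbc7a is rgb(59, 188, 122).
On the R channel (widest range): 59 ≈ 5 + (p/100)(128 − 5), so p ≈ 100×(59 − 5)/(128 − 5) = 5400/123 = 43.90.
p = 44 reproduces all three channels after rounding.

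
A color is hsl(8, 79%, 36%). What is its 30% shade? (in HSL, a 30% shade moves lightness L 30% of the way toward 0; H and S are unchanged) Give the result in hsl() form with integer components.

hsl(8, 79%, 25%)

L moves 30% from 36 toward 0: 36 − 10.8 = 25.2 → 25.
H and S are unchanged.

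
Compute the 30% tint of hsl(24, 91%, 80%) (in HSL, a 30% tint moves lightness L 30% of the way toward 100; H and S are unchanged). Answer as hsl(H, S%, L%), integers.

hsl(24, 91%, 86%)

L moves 30% from 80 toward 100: 80 + 6 = 86 → 86.
H and S are unchanged.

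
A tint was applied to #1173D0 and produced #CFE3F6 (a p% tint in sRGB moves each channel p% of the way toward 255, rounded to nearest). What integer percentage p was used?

#1173D0 is rgb(17, 115, 208); #CFE3F6 is rgb(207, 227, 246).
On the R channel (widest range): 207 ≈ 17 + (p/100)(255 − 17), so p ≈ 100×(207 − 17)/(255 − 17) = 19000/238 = 79.83.
p = 80 reproduces all three channels after rounding.

80%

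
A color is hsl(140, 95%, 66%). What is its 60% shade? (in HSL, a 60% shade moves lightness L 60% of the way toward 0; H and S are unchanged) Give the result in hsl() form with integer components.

hsl(140, 95%, 26%)

L moves 60% from 66 toward 0: 66 − 39.6 = 26.4 → 26.
H and S are unchanged.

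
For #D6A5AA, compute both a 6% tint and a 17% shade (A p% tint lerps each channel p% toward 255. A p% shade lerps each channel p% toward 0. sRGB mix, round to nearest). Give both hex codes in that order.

#D8AAAF, #B2898D

#D6A5AA is rgb(214, 165, 170).
6% tint:
  R: 214 + 0.06×(255−214) = 214 + 2.46 = 216.46 → 216
  G: 165 + 0.06×(255−165) = 165 + 5.4 = 170.4 → 170
  B: 170 + 0.06×(255−170) = 170 + 5.1 = 175.1 → 175
  → #D8AAAF
17% shade:
  R: 214 + 0.17×(0−214) = 214 − 36.38 = 177.62 → 178
  G: 165 + 0.17×(0−165) = 165 − 28.05 = 136.95 → 137
  B: 170 + 0.17×(0−170) = 170 − 28.9 = 141.1 → 141
  → #B2898D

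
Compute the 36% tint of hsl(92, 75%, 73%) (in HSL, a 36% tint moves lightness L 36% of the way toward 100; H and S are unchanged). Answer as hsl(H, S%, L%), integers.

L moves 36% from 73 toward 100: 73 + 9.72 = 82.72 → 83.
H and S are unchanged.

hsl(92, 75%, 83%)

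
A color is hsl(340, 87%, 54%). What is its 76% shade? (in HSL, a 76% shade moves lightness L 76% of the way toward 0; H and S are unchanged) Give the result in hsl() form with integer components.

L moves 76% from 54 toward 0: 54 − 41.04 = 12.96 → 13.
H and S are unchanged.

hsl(340, 87%, 13%)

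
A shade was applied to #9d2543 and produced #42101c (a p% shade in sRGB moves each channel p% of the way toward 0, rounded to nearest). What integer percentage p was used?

58%

#9d2543 is rgb(157, 37, 67); #42101c is rgb(66, 16, 28).
On the R channel (widest range): 66 ≈ 157 + (p/100)(0 − 157), so p ≈ 100×(66 − 157)/(0 − 157) = -9100/-157 = 57.96.
p = 58 reproduces all three channels after rounding.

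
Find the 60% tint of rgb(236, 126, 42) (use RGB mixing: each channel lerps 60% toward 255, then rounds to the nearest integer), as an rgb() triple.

rgb(247, 203, 170)

Lerp each channel 60% toward 255:
  R: 236 + 11.4 = 247.4 → 247
  G: 126 + 0.6×(255−126) = 126 + 77.4 = 203.4 → 203
  B: 42 + 127.8 = 169.8 → 170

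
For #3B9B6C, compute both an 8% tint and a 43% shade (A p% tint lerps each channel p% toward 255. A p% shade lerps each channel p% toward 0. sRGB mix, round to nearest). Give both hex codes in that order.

#4BA378, #22583E

#3B9B6C is rgb(59, 155, 108).
8% tint:
  R: 59 + 0.08×(255−59) = 59 + 15.68 = 74.68 → 75
  G: 155 + 0.08×(255−155) = 155 + 8 = 163 → 163
  B: 108 + 11.76 = 119.76 → 120
  → #4BA378
43% shade:
  R: 59 + 0.43×(0−59) = 59 − 25.37 = 33.63 → 34
  G: 155 + 0.43×(0−155) = 155 − 66.65 = 88.35 → 88
  B: 108 − 46.44 = 61.56 → 62
  → #22583E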